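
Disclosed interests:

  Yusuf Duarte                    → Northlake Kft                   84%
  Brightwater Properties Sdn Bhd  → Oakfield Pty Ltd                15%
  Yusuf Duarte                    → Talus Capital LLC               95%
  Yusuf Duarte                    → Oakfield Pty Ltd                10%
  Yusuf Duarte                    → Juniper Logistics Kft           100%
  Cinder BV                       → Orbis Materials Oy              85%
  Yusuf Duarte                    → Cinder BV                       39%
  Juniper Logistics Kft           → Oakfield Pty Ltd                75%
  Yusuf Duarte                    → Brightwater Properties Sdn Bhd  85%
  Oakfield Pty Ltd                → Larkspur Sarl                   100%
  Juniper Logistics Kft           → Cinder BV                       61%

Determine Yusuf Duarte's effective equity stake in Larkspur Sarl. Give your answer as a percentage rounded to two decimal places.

97.75%

Yusuf reaches Larkspur along 3 paths.
Via Brightwater → Oakfield: 85% × 15% × 100% = 12.75%.
Via Oakfield: 10% × 100% = 10%.
Via Juniper → Oakfield: 100% × 75% × 100% = 75%.
Total: 12.75% + 10% + 75% = 97.75%.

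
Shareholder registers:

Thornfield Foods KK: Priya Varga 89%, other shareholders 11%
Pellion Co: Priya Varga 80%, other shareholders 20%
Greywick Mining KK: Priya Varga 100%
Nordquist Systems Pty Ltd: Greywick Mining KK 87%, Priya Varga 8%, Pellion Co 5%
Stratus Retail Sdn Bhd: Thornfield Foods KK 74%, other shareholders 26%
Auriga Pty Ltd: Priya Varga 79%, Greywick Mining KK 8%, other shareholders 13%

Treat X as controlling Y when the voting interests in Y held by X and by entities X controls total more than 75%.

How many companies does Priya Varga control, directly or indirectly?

5

Priya holds 89% of Thornfield, so Priya controls Thornfield.
Priya holds 80% of Pellion, so Priya controls Pellion.
Priya holds 100% of Greywick, so Priya controls Greywick.
Greywick and Priya and Pellion together hold 87% + 8% + 5% = 100% of Nordquist, so Priya controls Nordquist.
Priya and Greywick together hold 79% + 8% = 87% of Auriga, so Priya controls Auriga.
No other company's threshold is met.
Priya controls 5 companies.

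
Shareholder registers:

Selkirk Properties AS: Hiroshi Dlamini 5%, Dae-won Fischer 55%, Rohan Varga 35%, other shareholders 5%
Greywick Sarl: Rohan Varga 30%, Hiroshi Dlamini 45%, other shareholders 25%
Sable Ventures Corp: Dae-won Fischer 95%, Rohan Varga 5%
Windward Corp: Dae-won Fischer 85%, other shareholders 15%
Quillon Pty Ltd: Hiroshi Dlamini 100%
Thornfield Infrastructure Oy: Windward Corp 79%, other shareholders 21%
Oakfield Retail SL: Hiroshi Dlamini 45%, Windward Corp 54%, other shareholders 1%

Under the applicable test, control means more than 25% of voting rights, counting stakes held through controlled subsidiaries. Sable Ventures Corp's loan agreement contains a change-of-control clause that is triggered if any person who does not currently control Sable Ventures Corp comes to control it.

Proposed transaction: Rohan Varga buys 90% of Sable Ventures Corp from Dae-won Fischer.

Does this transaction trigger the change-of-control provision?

The purchase adds only to Rohan's holdings (Dae-won's stake shrinks), so Rohan is the only person who could newly come to control Sable.
Rohan holds 35% of Selkirk, so Rohan controls Selkirk.
Rohan holds 30% of Greywick, so Rohan controls Greywick.
In Sable, Rohan's side holds only 5%, not > 25%.
So before the transaction, Rohan does not control Sable.
After the purchase, Rohan's direct stake in Sable rises to 5% + 90% = 95%, and Dae-won's stake falls to 5%.
Rohan holds 95% of Sable, so Rohan controls Sable.
Rohan did not control Sable before and does after, so the clause is triggered.

Yes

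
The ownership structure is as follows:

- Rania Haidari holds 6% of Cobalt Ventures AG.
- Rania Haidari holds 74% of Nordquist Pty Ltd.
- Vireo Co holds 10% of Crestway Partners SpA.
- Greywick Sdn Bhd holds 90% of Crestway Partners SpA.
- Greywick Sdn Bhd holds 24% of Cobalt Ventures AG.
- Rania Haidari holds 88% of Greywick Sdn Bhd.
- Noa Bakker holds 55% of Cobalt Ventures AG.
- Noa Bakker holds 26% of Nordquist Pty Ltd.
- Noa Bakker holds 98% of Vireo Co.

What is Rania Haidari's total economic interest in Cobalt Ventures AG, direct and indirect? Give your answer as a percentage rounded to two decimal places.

27.12%

Rania reaches Cobalt along 2 paths.
Direct stake: 6% = 6%.
Via Greywick: 88% × 24% = 21.12%.
Total: 6% + 21.12% = 27.12%.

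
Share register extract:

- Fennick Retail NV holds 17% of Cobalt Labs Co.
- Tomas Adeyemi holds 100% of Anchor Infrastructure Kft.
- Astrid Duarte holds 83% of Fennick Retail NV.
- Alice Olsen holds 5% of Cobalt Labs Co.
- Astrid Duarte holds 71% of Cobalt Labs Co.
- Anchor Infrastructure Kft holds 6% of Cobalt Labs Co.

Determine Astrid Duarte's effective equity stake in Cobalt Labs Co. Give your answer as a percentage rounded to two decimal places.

85.11%

Astrid reaches Cobalt along 2 paths.
Direct stake: 71% = 71%.
Via Fennick: 83% × 17% = 14.11%.
Total: 71% + 14.11% = 85.11%.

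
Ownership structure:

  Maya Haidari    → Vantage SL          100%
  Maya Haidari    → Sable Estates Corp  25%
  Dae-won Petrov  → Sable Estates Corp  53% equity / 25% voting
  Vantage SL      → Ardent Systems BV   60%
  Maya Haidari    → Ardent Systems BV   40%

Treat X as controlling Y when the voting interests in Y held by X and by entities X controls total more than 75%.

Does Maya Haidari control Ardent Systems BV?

Yes

Maya holds 100% of Vantage, so Maya controls Vantage.
Vantage and Maya together hold 60% + 40% = 100% of Ardent, so Maya controls Ardent.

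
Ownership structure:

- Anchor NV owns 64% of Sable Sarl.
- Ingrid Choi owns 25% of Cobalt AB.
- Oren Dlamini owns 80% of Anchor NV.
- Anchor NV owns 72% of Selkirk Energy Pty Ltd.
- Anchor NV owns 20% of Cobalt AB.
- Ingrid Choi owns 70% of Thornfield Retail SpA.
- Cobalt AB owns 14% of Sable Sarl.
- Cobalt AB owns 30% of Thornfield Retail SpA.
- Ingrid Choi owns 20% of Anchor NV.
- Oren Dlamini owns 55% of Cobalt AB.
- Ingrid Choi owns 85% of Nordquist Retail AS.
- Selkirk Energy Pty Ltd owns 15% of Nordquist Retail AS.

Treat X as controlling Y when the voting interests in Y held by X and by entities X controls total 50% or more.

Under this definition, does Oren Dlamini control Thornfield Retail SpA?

Oren holds 80% of Anchor, so Oren controls Anchor.
Anchor holds 72% of Selkirk, so Oren controls Selkirk.
Anchor and Oren together hold 20% + 55% = 75% of Cobalt, so Oren controls Cobalt.
Cobalt and Anchor together hold 14% + 64% = 78% of Sable, so Oren controls Sable.
In Thornfield, Oren's side holds only 30%, not ≥ 50%.
So Oren does not control Thornfield.

No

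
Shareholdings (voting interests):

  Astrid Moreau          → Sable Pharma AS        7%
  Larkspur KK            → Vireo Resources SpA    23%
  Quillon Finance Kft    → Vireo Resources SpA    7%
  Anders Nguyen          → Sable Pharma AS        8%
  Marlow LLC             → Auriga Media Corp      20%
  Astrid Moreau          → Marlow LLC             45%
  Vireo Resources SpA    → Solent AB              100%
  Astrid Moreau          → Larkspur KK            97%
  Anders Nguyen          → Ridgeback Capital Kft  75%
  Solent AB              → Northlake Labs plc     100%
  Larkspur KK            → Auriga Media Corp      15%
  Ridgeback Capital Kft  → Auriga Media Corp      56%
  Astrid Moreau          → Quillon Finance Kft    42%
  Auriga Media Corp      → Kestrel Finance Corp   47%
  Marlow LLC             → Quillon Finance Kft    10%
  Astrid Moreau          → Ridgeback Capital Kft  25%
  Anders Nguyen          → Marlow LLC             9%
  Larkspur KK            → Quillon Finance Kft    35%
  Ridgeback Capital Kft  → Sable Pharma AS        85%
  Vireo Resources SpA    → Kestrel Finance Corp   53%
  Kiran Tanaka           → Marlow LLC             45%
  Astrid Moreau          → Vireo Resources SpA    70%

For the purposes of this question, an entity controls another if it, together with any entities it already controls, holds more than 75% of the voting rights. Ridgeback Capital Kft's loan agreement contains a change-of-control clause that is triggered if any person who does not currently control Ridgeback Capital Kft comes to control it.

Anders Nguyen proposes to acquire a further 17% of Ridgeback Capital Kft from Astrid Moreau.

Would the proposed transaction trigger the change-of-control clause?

The purchase adds only to Anders's holdings (Astrid's stake shrinks), so Anders is the only person who could newly come to control Ridgeback.
Anders's largest direct stake is 75% in Ridgeback, which does not meet the threshold, so Anders controls no company.
In Ridgeback, Anders's side holds only 75%, not > 75%.
So before the transaction, Anders does not control Ridgeback.
After the purchase, Anders's direct stake in Ridgeback rises to 75% + 17% = 92%, and Astrid's stake falls to 8%.
Anders holds 92% of Ridgeback, so Anders controls Ridgeback.
Anders did not control Ridgeback before and does after, so the clause is triggered.

Yes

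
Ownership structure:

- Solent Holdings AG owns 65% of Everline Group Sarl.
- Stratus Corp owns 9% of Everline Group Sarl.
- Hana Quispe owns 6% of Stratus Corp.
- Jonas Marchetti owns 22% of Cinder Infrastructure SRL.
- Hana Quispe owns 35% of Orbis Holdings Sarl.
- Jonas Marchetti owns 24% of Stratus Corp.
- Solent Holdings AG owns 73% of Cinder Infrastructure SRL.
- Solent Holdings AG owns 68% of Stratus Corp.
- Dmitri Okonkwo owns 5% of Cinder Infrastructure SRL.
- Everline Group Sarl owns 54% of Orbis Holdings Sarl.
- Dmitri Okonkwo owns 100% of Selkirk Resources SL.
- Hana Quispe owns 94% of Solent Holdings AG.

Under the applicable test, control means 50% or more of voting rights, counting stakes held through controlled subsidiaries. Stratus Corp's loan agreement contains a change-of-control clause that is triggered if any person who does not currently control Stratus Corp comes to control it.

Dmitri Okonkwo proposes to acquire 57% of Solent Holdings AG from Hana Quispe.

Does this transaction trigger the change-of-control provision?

The purchase adds only to Dmitri's holdings (Hana's stake shrinks), so Dmitri is the only person who could newly come to control Stratus.
Dmitri holds 100% of Selkirk, so Dmitri controls Selkirk.
Neither Dmitri nor any entity Dmitri controls holds any voting interest in Stratus.
So before the transaction, Dmitri does not control Stratus.
After the purchase, Dmitri holds 57% of Solent directly, and Hana's stake falls to 37%.
Dmitri holds 57% of Solent, so Dmitri controls Solent.
Solent holds 68% of Stratus, so Dmitri controls Stratus.
Dmitri did not control Stratus before and does after, so the clause is triggered.

Yes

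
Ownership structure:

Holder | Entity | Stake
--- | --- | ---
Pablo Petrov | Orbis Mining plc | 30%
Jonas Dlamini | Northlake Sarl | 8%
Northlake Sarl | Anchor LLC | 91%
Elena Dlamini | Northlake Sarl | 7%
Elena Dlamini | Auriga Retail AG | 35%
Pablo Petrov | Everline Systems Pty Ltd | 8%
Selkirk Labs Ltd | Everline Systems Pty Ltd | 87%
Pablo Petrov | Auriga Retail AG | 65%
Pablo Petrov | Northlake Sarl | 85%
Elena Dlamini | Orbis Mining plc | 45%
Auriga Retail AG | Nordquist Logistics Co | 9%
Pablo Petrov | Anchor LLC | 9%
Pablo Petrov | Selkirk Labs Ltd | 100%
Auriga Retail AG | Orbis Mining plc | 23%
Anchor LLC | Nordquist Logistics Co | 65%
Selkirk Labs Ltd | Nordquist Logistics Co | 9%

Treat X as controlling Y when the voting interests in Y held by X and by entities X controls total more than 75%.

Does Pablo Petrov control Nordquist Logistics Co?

Pablo holds 85% of Northlake, so Pablo controls Northlake.
Pablo holds 100% of Selkirk, so Pablo controls Selkirk.
Pablo and Northlake together hold 9% + 91% = 100% of Anchor, so Pablo controls Anchor.
Selkirk and Pablo together hold 87% + 8% = 95% of Everline, so Pablo controls Everline.
In Nordquist, Pablo's side holds only 9% + 65% = 74%, not > 75%.
So Pablo does not control Nordquist.

No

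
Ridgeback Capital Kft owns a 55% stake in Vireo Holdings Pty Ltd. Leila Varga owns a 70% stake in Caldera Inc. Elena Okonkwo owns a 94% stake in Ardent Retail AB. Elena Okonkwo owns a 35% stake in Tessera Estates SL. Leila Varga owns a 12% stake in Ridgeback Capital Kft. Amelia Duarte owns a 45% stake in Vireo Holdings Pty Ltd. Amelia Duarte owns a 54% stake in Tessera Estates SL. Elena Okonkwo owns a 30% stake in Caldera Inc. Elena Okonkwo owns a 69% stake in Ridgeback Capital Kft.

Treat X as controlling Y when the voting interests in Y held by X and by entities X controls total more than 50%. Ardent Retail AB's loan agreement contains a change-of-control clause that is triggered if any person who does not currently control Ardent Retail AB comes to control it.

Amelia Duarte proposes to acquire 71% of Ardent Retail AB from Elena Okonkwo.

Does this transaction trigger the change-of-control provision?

Yes

The purchase adds only to Amelia's holdings (Elena's stake shrinks), so Amelia is the only person who could newly come to control Ardent.
Amelia holds 54% of Tessera, so Amelia controls Tessera.
Neither Amelia nor any entity Amelia controls holds any voting interest in Ardent.
So before the transaction, Amelia does not control Ardent.
After the purchase, Amelia holds 71% of Ardent directly, and Elena's stake falls to 23%.
Amelia holds 71% of Ardent, so Amelia controls Ardent.
Amelia did not control Ardent before and does after, so the clause is triggered.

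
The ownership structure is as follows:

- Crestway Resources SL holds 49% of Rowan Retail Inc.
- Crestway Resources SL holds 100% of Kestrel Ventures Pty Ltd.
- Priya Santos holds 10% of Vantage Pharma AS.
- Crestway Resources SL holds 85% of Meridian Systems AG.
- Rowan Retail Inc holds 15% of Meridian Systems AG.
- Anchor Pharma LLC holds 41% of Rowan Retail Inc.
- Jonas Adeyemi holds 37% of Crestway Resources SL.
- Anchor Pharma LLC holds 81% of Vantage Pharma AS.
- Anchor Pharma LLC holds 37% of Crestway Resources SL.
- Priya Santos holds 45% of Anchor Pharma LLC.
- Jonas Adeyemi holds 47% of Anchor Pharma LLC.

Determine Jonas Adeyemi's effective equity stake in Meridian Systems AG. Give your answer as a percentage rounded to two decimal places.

Jonas reaches Meridian along 5 paths.
Via Anchor → Crestway: 47% × 37% × 85% = 14.7815%.
Via Crestway: 37% × 85% = 31.45%.
Via Anchor → Crestway → Rowan: 47% × 37% × 49% × 15% = 1.278165%.
Via Crestway → Rowan: 37% × 49% × 15% = 2.7195%.
Via Anchor → Rowan: 47% × 41% × 15% = 2.8905%.
Total: 14.7815% + 31.45% + 1.278165% + 2.7195% + 2.8905% = 53.119665%.
Rounded: 53.12%.

53.12%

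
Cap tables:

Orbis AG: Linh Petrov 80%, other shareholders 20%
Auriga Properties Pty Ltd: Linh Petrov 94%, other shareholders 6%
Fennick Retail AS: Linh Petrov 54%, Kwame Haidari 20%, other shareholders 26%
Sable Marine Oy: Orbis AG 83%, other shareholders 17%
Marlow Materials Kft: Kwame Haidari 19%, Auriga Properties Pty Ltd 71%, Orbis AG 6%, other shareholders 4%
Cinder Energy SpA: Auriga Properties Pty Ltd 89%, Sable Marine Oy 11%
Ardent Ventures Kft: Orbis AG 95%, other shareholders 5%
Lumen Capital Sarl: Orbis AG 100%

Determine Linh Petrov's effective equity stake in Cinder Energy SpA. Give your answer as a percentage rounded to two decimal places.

90.96%

Linh reaches Cinder along 2 paths.
Via Auriga: 94% × 89% = 83.66%.
Via Orbis → Sable: 80% × 83% × 11% = 7.304%.
Total: 83.66% + 7.304% = 90.964%.
Rounded: 90.96%.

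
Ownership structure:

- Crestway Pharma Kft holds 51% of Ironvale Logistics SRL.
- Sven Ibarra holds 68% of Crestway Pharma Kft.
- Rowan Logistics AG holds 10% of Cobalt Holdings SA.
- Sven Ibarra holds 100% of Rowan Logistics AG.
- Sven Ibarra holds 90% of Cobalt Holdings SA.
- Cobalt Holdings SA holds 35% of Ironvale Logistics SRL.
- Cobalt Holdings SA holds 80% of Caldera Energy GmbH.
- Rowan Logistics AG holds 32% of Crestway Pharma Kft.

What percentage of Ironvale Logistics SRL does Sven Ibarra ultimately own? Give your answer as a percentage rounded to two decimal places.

86.00%

Sven reaches Ironvale along 4 paths.
Via Rowan → Cobalt: 100% × 10% × 35% = 3.5%.
Via Cobalt: 90% × 35% = 31.5%.
Via Rowan → Crestway: 100% × 32% × 51% = 16.32%.
Via Crestway: 68% × 51% = 34.68%.
Total: 3.5% + 31.5% + 16.32% + 34.68% = 86%.
Rounded: 86.00%.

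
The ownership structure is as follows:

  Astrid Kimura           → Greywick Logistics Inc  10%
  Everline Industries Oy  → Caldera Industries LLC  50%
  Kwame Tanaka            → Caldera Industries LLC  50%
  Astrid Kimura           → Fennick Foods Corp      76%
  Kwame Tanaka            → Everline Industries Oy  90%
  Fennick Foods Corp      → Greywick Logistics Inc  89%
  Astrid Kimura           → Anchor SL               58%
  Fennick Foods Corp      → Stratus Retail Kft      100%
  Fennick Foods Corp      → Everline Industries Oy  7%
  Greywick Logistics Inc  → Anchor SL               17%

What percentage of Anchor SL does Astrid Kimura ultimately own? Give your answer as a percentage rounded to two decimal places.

71.20%

Astrid reaches Anchor along 3 paths.
Direct stake: 58% = 58%.
Via Greywick: 10% × 17% = 1.7%.
Via Fennick → Greywick: 76% × 89% × 17% = 11.4988%.
Total: 58% + 1.7% + 11.4988% = 71.1988%.
Rounded: 71.20%.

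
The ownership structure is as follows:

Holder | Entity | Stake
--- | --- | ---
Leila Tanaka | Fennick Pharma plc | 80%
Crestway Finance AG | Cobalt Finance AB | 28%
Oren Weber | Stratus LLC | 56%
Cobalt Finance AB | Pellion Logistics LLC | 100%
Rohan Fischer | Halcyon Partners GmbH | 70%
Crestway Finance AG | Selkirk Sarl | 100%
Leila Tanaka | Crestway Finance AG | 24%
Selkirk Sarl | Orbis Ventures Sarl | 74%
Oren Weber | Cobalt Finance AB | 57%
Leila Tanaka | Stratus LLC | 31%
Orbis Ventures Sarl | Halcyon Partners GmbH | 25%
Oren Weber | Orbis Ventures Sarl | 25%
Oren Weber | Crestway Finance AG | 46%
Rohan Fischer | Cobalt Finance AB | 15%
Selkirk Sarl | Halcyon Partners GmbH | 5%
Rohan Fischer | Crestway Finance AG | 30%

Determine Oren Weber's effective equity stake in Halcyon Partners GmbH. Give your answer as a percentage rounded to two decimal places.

Oren reaches Halcyon along 3 paths.
Via Orbis: 25% × 25% = 6.25%.
Via Crestway → Selkirk → Orbis: 46% × 100% × 74% × 25% = 8.51%.
Via Crestway → Selkirk: 46% × 100% × 5% = 2.3%.
Total: 6.25% + 8.51% + 2.3% = 17.06%.

17.06%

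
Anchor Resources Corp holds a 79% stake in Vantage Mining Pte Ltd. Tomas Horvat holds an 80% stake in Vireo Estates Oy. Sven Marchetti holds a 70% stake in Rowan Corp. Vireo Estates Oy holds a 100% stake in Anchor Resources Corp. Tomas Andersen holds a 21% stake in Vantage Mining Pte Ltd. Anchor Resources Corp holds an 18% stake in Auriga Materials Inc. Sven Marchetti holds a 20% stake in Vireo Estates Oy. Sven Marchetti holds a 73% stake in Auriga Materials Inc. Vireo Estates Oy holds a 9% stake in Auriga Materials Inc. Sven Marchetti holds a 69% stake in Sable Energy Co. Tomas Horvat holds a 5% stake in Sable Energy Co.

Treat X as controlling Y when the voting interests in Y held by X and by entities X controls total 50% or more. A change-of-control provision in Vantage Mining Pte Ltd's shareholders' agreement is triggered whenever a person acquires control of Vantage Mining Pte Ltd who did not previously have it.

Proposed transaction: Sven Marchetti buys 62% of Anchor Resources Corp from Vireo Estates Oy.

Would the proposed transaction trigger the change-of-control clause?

Yes

The purchase adds only to Sven's holdings (Vireo's stake shrinks), so Sven is the only person who could newly come to control Vantage.
Sven holds 69% of Sable, so Sven controls Sable.
Sven holds 70% of Rowan, so Sven controls Rowan.
Sven holds 73% of Auriga, so Sven controls Auriga.
Neither Sven nor any entity Sven controls holds any voting interest in Vantage.
So before the transaction, Sven does not control Vantage.
After the purchase, Sven holds 62% of Anchor directly, and Vireo's stake falls to 38%.
Sven holds 62% of Anchor, so Sven controls Anchor.
Anchor holds 79% of Vantage, so Sven controls Vantage.
Sven did not control Vantage before and does after, so the clause is triggered.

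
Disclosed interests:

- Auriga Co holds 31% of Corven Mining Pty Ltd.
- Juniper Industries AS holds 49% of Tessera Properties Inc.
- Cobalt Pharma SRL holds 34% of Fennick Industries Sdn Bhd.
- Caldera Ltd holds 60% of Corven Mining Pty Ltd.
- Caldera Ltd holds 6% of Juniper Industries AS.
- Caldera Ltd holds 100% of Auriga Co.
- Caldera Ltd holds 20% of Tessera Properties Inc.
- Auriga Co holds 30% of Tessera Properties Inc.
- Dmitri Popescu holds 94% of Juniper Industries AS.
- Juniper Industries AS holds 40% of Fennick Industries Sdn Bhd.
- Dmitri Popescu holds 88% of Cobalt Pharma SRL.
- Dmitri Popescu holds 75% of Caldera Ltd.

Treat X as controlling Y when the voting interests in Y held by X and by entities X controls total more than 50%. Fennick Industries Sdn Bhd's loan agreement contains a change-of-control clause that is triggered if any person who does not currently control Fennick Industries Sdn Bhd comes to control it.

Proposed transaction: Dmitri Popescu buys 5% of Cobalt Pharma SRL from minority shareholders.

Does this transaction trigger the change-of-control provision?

The purchase changes only Dmitri's holdings, so Dmitri is the only person who could newly come to control Fennick.
Dmitri holds 88% of Cobalt, so Dmitri controls Cobalt.
Dmitri holds 75% of Caldera, so Dmitri controls Caldera.
Dmitri and Caldera together hold 94% + 6% = 100% of Juniper, so Dmitri controls Juniper.
Juniper and Cobalt together hold 40% + 34% = 74% of Fennick, so Dmitri controls Fennick.
So Dmitri already controls Fennick before the transaction.
After the purchase, Dmitri's direct stake in Cobalt rises to 88% + 5% = 93%.
Dmitri controlled Fennick already, so this is not a new person acquiring control; every other person's position is unchanged or reduced.
No new person acquires control, so the clause is not triggered.

No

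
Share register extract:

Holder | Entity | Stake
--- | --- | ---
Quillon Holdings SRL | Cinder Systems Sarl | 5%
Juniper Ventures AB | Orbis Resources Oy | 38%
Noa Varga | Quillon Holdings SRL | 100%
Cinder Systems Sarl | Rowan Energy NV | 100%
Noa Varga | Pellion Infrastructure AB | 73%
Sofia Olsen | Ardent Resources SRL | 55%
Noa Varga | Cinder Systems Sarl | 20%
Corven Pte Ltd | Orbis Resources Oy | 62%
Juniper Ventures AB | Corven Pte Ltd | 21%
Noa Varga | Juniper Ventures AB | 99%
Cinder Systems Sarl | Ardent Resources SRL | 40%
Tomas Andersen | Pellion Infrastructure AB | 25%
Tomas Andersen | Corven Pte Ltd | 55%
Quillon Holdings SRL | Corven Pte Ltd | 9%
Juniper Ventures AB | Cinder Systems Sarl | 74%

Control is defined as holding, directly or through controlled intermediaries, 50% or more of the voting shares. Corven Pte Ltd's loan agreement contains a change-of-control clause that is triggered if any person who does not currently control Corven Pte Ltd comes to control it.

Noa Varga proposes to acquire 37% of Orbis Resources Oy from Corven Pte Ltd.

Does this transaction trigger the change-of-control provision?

No

The purchase adds only to Noa's holdings (Corven's stake shrinks), so Noa is the only person who could newly come to control Corven.
Noa holds 100% of Quillon, so Noa controls Quillon.
Noa holds 99% of Juniper, so Noa controls Juniper.
Noa holds 73% of Pellion, so Noa controls Pellion.
Juniper and Quillon and Noa together hold 74% + 5% + 20% = 99% of Cinder, so Noa controls Cinder.
Cinder holds 100% of Rowan, so Noa controls Rowan.
In Corven, Noa's side holds only 9% + 21% = 30%, not ≥ 50%.
So before the transaction, Noa does not control Corven.
After the purchase, Noa holds 37% of Orbis directly, and Corven's stake falls to 25%.
Juniper and Noa together hold 38% + 37% = 75% of Orbis, so Noa controls Orbis.
After the transaction, Noa's side holds 9% + 21% = 30% of Corven, not ≥ 50%, so Noa still does not control Corven.
No new person acquires control, so the clause is not triggered.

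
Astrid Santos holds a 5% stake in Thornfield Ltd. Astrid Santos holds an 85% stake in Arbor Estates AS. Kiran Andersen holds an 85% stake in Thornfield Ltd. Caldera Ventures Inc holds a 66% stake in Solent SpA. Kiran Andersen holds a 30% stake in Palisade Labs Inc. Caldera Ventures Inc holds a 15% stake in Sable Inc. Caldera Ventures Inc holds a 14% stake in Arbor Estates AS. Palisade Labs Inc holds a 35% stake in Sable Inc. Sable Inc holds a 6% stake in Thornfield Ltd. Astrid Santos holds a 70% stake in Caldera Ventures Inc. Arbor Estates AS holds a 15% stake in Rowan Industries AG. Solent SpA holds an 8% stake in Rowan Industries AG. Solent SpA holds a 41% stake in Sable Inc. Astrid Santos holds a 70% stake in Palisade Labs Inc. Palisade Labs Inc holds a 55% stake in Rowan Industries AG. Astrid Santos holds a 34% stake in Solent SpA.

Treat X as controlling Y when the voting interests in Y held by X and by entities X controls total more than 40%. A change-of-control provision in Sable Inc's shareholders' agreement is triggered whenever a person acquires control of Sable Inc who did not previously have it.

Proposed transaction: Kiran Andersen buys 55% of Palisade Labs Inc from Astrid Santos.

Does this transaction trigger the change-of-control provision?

No

The purchase adds only to Kiran's holdings (Astrid's stake shrinks), so Kiran is the only person who could newly come to control Sable.
Kiran holds 85% of Thornfield, so Kiran controls Thornfield.
Neither Kiran nor any entity Kiran controls holds any voting interest in Sable.
So before the transaction, Kiran does not control Sable.
After the purchase, Kiran's direct stake in Palisade rises to 30% + 55% = 85%, and Astrid's stake falls to 15%.
Kiran holds 85% of Palisade, so Kiran controls Palisade.
Palisade holds 55% of Rowan, so Kiran controls Rowan.
After the transaction, Kiran's side holds 35% of Sable, not > 40%, so Kiran still does not control Sable.
No new person acquires control, so the clause is not triggered.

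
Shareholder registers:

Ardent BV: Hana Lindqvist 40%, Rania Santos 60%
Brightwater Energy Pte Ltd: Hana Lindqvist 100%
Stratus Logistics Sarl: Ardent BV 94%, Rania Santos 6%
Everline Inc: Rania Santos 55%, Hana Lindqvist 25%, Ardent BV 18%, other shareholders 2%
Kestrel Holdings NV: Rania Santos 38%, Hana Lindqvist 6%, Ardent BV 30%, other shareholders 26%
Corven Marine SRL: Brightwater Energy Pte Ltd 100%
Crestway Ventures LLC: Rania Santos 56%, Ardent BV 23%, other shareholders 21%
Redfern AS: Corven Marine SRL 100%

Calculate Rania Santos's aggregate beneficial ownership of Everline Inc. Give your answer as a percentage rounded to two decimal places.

65.80%

Rania reaches Everline along 2 paths.
Direct stake: 55% = 55%.
Via Ardent: 60% × 18% = 10.8%.
Total: 55% + 10.8% = 65.8%.
Rounded: 65.80%.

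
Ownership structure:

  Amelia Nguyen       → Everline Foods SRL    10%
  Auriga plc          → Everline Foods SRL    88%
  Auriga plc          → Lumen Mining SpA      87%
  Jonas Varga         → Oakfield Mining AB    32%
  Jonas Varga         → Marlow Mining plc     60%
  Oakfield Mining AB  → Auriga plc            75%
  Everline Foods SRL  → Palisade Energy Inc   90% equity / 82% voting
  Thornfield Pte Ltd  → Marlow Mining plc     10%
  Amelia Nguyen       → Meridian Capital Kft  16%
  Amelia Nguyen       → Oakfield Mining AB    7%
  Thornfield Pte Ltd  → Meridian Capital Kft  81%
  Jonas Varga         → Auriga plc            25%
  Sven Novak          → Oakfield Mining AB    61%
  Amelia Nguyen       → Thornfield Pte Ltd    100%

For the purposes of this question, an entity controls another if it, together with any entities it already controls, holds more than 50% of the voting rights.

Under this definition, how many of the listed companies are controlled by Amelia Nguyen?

2

Amelia holds 100% of Thornfield, so Amelia controls Thornfield.
Thornfield and Amelia together hold 81% + 16% = 97% of Meridian, so Amelia controls Meridian.
No other company's threshold is met.
Amelia controls 2 companies.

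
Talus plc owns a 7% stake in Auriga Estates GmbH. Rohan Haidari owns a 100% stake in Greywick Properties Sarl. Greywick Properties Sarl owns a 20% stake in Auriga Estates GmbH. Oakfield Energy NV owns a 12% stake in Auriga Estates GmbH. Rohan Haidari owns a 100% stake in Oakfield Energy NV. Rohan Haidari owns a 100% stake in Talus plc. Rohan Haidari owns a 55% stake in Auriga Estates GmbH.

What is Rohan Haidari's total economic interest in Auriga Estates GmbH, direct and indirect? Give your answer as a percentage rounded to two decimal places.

94.00%

Rohan reaches Auriga along 4 paths.
Via Greywick: 100% × 20% = 20%.
Direct stake: 55% = 55%.
Via Talus: 100% × 7% = 7%.
Via Oakfield: 100% × 12% = 12%.
Total: 20% + 55% + 7% + 12% = 94%.
Rounded: 94.00%.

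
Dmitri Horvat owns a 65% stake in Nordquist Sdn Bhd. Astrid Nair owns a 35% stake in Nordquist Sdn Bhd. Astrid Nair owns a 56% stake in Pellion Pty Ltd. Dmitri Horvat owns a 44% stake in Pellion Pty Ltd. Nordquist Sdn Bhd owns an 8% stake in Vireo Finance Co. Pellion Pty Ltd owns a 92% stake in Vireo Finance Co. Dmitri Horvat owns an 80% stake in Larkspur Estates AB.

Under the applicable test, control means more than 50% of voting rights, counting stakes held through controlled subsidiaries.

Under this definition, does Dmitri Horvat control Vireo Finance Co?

Dmitri holds 80% of Larkspur, so Dmitri controls Larkspur.
Dmitri holds 65% of Nordquist, so Dmitri controls Nordquist.
In Vireo, Dmitri's side holds only 8%, not > 50%.
So Dmitri does not control Vireo.

No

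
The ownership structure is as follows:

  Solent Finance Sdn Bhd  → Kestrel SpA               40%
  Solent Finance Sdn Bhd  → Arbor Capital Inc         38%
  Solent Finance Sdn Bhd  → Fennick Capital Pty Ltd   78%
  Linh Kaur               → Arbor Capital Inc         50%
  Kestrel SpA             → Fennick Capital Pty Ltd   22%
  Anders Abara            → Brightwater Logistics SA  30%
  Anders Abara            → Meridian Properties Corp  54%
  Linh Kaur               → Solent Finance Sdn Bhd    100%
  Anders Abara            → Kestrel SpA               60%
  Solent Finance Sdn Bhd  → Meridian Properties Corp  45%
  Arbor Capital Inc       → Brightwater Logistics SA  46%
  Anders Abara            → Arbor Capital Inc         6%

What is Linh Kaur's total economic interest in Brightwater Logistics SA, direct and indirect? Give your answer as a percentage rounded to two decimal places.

40.48%

Linh reaches Brightwater along 2 paths.
Via Solent → Arbor: 100% × 38% × 46% = 17.48%.
Via Arbor: 50% × 46% = 23%.
Total: 17.48% + 23% = 40.48%.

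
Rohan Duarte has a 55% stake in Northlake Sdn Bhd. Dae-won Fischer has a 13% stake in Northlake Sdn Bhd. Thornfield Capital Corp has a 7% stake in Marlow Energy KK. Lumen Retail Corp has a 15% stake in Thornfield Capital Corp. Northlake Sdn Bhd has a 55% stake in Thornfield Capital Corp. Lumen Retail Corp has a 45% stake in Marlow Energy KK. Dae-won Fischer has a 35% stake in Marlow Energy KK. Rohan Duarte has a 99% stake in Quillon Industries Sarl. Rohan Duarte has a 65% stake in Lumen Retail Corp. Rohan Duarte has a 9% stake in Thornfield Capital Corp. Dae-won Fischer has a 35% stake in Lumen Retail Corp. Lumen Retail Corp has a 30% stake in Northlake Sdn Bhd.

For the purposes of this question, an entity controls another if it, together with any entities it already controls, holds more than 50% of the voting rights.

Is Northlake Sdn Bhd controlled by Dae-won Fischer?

No

Dae-won's largest direct stake is 35% in Lumen, which does not meet the threshold, so Dae-won controls no company.
In Northlake, Dae-won's side holds only 13%, not > 50%.
So Dae-won does not control Northlake.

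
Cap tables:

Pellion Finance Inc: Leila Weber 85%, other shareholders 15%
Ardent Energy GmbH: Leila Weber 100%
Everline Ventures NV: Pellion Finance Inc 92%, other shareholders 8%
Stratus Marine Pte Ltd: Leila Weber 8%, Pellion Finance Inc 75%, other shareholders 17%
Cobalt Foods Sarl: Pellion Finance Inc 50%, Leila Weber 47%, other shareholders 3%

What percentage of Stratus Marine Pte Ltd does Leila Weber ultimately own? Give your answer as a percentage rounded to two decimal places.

Leila reaches Stratus along 2 paths.
Direct stake: 8% = 8%.
Via Pellion: 85% × 75% = 63.75%.
Total: 8% + 63.75% = 71.75%.

71.75%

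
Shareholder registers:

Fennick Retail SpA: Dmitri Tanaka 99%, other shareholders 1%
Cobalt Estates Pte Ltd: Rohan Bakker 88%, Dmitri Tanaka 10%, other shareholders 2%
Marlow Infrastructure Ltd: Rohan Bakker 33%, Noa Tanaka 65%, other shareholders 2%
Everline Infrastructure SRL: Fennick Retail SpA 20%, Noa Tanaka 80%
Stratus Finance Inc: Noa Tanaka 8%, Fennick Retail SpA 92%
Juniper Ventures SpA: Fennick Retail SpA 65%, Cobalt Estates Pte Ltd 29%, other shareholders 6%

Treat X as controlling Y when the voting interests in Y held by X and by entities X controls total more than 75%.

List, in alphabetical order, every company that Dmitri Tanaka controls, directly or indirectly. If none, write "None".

Dmitri holds 99% of Fennick, so Dmitri controls Fennick.
Fennick holds 92% of Stratus, so Dmitri controls Stratus.
No other company's threshold is met.

Fennick Retail SpA, Stratus Finance Inc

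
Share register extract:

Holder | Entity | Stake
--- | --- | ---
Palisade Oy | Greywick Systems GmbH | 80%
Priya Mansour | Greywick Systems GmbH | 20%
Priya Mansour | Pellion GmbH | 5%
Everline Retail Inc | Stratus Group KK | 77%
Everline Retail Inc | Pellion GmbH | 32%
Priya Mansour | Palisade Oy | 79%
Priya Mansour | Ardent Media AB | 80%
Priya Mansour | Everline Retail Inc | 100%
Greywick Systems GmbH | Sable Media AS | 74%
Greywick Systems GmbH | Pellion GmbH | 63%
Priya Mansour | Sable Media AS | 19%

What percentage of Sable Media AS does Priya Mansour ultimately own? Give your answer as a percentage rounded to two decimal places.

Priya reaches Sable along 3 paths.
Direct stake: 19% = 19%.
Via Palisade → Greywick: 79% × 80% × 74% = 46.768%.
Via Greywick: 20% × 74% = 14.8%.
Total: 19% + 46.768% + 14.8% = 80.568%.
Rounded: 80.57%.

80.57%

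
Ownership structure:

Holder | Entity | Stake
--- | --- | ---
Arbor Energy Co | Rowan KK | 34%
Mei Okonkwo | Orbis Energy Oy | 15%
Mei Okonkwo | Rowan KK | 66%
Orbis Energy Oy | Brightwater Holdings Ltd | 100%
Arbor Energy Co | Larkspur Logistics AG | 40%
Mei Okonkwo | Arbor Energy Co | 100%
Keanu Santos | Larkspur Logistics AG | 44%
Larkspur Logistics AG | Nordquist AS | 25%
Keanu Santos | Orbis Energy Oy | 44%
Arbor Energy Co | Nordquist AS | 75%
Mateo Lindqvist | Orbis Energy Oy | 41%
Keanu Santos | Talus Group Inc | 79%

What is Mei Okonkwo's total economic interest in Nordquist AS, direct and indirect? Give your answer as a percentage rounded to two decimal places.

Mei reaches Nordquist along 2 paths.
Via Arbor: 100% × 75% = 75%.
Via Arbor → Larkspur: 100% × 40% × 25% = 10%.
Total: 75% + 10% = 85%.
Rounded: 85.00%.

85.00%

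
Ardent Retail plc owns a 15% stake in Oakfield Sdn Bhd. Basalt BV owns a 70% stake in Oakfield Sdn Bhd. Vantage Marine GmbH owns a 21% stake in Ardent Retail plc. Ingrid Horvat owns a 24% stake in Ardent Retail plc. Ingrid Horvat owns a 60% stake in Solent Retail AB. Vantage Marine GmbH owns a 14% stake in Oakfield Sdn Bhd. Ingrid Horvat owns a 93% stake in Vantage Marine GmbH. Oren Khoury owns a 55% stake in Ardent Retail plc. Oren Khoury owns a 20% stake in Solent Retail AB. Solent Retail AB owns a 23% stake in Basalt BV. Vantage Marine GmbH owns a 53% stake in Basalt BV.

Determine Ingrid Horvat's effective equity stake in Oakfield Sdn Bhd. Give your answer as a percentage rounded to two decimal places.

Ingrid reaches Oakfield along 5 paths.
Via Vantage → Ardent: 93% × 21% × 15% = 2.9295%.
Via Ardent: 24% × 15% = 3.6%.
Via Vantage: 93% × 14% = 13.02%.
Via Solent → Basalt: 60% × 23% × 70% = 9.66%.
Via Vantage → Basalt: 93% × 53% × 70% = 34.503%.
Total: 2.9295% + 3.6% + 13.02% + 9.66% + 34.503% = 63.7125%.
Rounded: 63.71%.

63.71%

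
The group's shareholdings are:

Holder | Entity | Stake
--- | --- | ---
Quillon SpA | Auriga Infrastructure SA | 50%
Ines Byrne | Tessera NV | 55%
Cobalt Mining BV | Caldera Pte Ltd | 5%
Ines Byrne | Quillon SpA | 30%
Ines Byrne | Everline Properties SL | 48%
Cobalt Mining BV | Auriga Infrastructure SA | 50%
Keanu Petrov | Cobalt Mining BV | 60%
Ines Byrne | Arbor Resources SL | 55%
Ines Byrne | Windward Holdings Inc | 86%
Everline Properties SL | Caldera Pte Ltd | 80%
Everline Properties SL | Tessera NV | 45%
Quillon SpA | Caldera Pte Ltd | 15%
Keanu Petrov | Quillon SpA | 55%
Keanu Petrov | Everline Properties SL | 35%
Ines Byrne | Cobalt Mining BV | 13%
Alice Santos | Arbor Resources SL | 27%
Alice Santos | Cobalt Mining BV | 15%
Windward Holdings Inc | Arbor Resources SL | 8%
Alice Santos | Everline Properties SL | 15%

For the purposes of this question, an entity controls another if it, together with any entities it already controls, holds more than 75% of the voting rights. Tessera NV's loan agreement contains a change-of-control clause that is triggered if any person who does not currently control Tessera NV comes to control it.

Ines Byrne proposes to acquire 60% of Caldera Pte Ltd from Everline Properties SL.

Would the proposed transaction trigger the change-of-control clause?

No

The purchase adds only to Ines's holdings (Everline's stake shrinks), so Ines is the only person who could newly come to control Tessera.
Ines holds 86% of Windward, so Ines controls Windward.
In Tessera, Ines's side holds only 55%, not > 75%.
So before the transaction, Ines does not control Tessera.
After the purchase, Ines holds 60% of Caldera directly, and Everline's stake falls to 20%.
Ines's side now holds 60% of Caldera, not > 75%, so Ines still does not control Caldera.
After the transaction, Ines's side holds 55% of Tessera, not > 75%, so Ines still does not control Tessera.
No new person acquires control, so the clause is not triggered.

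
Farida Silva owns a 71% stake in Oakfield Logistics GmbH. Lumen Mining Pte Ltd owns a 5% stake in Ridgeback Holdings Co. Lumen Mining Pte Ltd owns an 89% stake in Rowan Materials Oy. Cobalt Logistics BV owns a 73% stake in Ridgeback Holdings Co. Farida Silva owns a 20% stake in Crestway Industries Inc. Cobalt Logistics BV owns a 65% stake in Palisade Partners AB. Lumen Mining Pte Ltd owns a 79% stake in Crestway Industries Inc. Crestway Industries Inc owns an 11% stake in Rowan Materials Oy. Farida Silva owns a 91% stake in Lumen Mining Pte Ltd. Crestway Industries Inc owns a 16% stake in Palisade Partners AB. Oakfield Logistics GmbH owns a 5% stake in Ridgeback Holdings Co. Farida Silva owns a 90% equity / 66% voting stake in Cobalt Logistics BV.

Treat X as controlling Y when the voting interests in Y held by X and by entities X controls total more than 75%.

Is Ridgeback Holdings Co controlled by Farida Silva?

No

Farida holds 91% of Lumen, so Farida controls Lumen.
Farida and Lumen together hold 20% + 79% = 99% of Crestway, so Farida controls Crestway.
Lumen and Crestway together hold 89% + 11% = 100% of Rowan, so Farida controls Rowan.
In Ridgeback, Farida's side holds only 5%, not > 75%.
So Farida does not control Ridgeback.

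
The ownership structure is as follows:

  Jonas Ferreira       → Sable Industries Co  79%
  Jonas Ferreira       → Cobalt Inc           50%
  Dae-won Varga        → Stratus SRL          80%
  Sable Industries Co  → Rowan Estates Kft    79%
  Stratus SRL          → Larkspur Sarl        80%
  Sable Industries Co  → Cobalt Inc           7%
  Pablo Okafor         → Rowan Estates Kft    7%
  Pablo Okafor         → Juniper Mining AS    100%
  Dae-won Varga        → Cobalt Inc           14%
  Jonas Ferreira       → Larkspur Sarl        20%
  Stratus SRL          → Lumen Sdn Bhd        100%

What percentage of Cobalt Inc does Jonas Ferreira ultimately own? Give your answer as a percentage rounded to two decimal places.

Jonas reaches Cobalt along 2 paths.
Direct stake: 50% = 50%.
Via Sable: 79% × 7% = 5.53%.
Total: 50% + 5.53% = 55.53%.

55.53%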